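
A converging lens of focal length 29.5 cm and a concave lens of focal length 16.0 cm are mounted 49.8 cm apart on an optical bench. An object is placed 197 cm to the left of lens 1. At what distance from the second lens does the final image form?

Lens 1: 1/d_i1 = 1/f₁ − 1/d_o1 = 1/(29.5) − 1/(197) = 0.02882, so d_i1 = 34.70 cm.
The intermediate image is 34.70 cm to the right of lens 1, which is 49.8 − (34.70) = 15.10 cm to the left of lens 2, so d_o2 = +15.10 cm.
Lens 2 is diverging, so f₂ = −16.0 cm.
Lens 2: 1/d_i2 = 1/f₂ − 1/d_o2 = 1/(-16.0) − 1/(15.10) = -0.1287, so d_i2 = -7.77 cm.
The final image is virtual, 7.77 cm to the left of lens 2 (overall magnification ≈ -0.091).

7.77 cm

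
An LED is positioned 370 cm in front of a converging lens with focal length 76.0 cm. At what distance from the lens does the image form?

Lens equation: 1/d_i = 1/f − 1/d_o = 1/(76.00) − 1/(370) = 0.01316 − 0.002703 = 0.01046, so d_i = 95.6 cm.
The image is real, inverted and reduced, on the far side of the lens.

95.6 cm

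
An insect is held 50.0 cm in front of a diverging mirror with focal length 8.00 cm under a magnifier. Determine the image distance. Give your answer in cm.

6.90 cm

For a diverging mirror, f = -8.00 cm.
Mirror equation: 1/q = 1/f − 1/p = 1/(-8.000) − 1/(50.0) = -0.1250 − 0.02000 = -0.1450, so q = -6.90 cm.
The image is virtual, upright and reduced, behind the mirror.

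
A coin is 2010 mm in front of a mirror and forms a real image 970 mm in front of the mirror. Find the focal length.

f = 654 mm (concave)

Real image ⇒ d_i = +970 mm.
1/f = 1/d_o + 1/d_i = 1/(2010) + 1/(970) = 0.001528, so f = 654 mm.
Since f is positive, the mirror is concave.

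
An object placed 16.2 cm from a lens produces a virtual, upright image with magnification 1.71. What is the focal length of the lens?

m = −d_i/d_o ⇒ d_i = −m·d_o = −(+1.71)·(16.2) = -27.70 cm.
1/f = 1/d_o + 1/d_i = 1/(16.2) + 1/(-27.70) = 0.02563, so f = 39.0 cm.
Since f is positive, the lens is converging.

f = 39.0 cm (converging)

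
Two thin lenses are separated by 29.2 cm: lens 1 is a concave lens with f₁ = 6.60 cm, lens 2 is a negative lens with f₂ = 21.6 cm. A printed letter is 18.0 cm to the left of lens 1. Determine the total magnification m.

m = +0.104

f₁ = −6.60 cm (diverging).
Lens 1: 1/d_i1 = 1/(-6.60) − 1/(18.0) = -0.2071, so d_i1 = -4.829 cm; m₁ = −d_i1/d_o1 = +0.2683.
d_o2 = 29.2 − (-4.829) = 34.03 cm.
f₂ = −21.6 cm (diverging).
Lens 2: 1/d_i2 = 1/(-21.6) − 1/(34.03) = -0.07568, so d_i2 = -13.21 cm; m₂ = −d_i2/d_o2 = +0.3883.
m = m₁·m₂ = (+0.2683)(+0.3883) = +0.104.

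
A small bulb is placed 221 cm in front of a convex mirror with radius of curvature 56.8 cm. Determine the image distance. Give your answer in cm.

25.2 cm

f = R/2 = 56.8/2 = 28.40 cm; for a convex mirror, f = -28.40 cm.
Mirror equation: 1/d_i = 1/f − 1/d_o = 1/(-28.40) − 1/(221) = -0.03521 − 0.004525 = -0.03974, so d_i = -25.2 cm.
The image is virtual, upright and reduced, behind the mirror.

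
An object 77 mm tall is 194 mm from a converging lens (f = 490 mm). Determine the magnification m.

1/d_i = 1/f − 1/d_o = 1/(490.0) − 1/(194) = -0.003114, so d_i = -321.1 mm.
m = −d_i/d_o = −(-321.1)/(194) = +1.66.
The image is virtual, upright and enlarged, on the same side as the object.

m = +1.66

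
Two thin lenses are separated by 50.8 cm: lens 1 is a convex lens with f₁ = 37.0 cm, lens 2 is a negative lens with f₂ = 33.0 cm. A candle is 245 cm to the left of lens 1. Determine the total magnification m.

Lens 1: 1/d_i1 = 1/(37.0) − 1/(245) = 0.02295, so d_i1 = 43.58 cm; m₁ = −d_i1/d_o1 = -0.1779.
d_o2 = 50.8 − (43.58) = 7.220 cm.
f₂ = −33.0 cm (diverging).
Lens 2: 1/d_i2 = 1/(-33.0) − 1/(7.220) = -0.1688, so d_i2 = -5.924 cm; m₂ = −d_i2/d_o2 = +0.8205.
m = m₁·m₂ = (-0.1779)(+0.8205) = -0.146.

m = -0.146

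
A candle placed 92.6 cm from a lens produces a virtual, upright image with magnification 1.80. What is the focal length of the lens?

f = 208 cm (converging)

m = −d_i/d_o ⇒ d_i = −m·d_o = −(+1.80)·(92.6) = -166.7 cm.
1/f = 1/d_o + 1/d_i = 1/(92.6) + 1/(-166.7) = 0.004800, so f = 208 cm.
Since f is positive, the lens is converging.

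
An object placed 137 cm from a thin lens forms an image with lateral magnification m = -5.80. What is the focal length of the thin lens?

f = 117 cm (converging)

m = −d_i/d_o ⇒ d_i = −m·d_o = −(-5.80)·(137) = 794.6 cm.
1/f = 1/d_o + 1/d_i = 1/(137) + 1/(794.6) = 0.008558, so f = 117 cm.
Since f is positive, the thin lens is converging.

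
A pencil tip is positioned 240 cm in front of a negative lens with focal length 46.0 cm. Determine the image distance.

For a negative lens, f = -46.0 cm.
Thin-lens equation: 1/q = 1/f − 1/p = 1/(-46.00) − 1/(240) = -0.02174 − 0.004167 = -0.02591, so q = -38.6 cm.
The image is virtual, upright and reduced, on the same side as the object.

38.6 cm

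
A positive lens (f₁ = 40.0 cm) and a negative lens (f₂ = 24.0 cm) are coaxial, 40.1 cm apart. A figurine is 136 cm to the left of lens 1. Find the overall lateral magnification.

m = -1.35

Lens 1: 1/d_i1 = 1/(40.0) − 1/(136) = 0.01765, so d_i1 = 56.67 cm; m₁ = −d_i1/d_o1 = -0.4167.
d_o2 = 40.1 − (56.67) = -16.57 cm (virtual object).
f₂ = −24.0 cm (diverging).
Lens 2: 1/d_i2 = 1/(-24.0) − 1/(-16.57) = 0.01868, so d_i2 = 53.52 cm; m₂ = −d_i2/d_o2 = +3.230.
m = m₁·m₂ = (-0.4167)(+3.230) = -1.35.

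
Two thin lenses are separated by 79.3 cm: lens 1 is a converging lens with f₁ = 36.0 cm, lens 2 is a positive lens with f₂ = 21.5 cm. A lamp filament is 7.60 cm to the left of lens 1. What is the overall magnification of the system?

Lens 1: 1/d_i1 = 1/(36.0) − 1/(7.60) = -0.1038, so d_i1 = -9.634 cm; m₁ = −d_i1/d_o1 = +1.268.
d_o2 = 79.3 − (-9.634) = 88.93 cm.
Lens 2: 1/d_i2 = 1/(21.5) − 1/(88.93) = 0.03527, so d_i2 = 28.36 cm; m₂ = −d_i2/d_o2 = -0.3188.
m = m₁·m₂ = (+1.268)(-0.3188) = -0.404.

m = -0.404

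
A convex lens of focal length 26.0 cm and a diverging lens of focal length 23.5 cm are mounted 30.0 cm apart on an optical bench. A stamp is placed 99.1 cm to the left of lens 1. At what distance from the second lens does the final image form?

6.76 cm

Lens 1: 1/d_i1 = 1/f₁ − 1/d_o1 = 1/(26.0) − 1/(99.1) = 0.02837, so d_i1 = 35.25 cm.
The intermediate image is 35.25 cm to the right of lens 1, which lies 5.250 cm to the right of lens 2 — a virtual object — so d_o2 = −5.250 cm.
Lens 2 is diverging, so f₂ = −23.5 cm.
Lens 2: 1/d_i2 = 1/f₂ − 1/d_o2 = 1/(-23.5) − 1/(-5.250) = 0.1479, so d_i2 = 6.76 cm.
The final image is real, 6.76 cm to the right of lens 2 (overall magnification ≈ -0.46).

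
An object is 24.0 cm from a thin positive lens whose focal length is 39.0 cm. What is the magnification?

1/d_i = 1/f − 1/d_o = 1/(39.00) − 1/(24.0) = -0.01603, so d_i = -62.40 cm.
m = −d_i/d_o = −(-62.40)/(24.0) = +2.60.
The image is virtual, upright and enlarged, on the same side as the object.

m = +2.60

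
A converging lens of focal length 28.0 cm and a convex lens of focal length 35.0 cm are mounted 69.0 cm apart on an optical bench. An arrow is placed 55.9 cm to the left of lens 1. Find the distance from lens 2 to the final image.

Lens 1: 1/d_i1 = 1/f₁ − 1/d_o1 = 1/(28.0) − 1/(55.9) = 0.01783, so d_i1 = 56.10 cm.
The intermediate image is 56.10 cm to the right of lens 1, which is 69.0 − (56.10) = 12.90 cm to the left of lens 2, so d_o2 = +12.90 cm.
Lens 2: 1/d_i2 = 1/f₂ − 1/d_o2 = 1/(35.0) − 1/(12.90) = -0.04895, so d_i2 = -20.4 cm.
The final image is virtual, 20.4 cm to the left of lens 2 (overall magnification ≈ -1.6).

20.4 cm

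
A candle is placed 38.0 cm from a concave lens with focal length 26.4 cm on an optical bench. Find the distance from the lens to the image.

For a concave lens, f = -26.4 cm.
Thin-lens equation: 1/s_i = 1/f − 1/s_o = 1/(-26.40) − 1/(38.0) = -0.03788 − 0.02632 = -0.06419, so s_i = -15.6 cm.
The image is virtual, upright and reduced, on the same side as the object.

15.6 cm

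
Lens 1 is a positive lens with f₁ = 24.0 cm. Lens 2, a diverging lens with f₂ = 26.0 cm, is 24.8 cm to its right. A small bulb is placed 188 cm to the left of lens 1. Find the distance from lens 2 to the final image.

3.03 cm

Lens 1: 1/d_i1 = 1/f₁ − 1/d_o1 = 1/(24.0) − 1/(188) = 0.03635, so d_i1 = 27.51 cm.
The intermediate image is 27.51 cm to the right of lens 1, which lies 2.710 cm to the right of lens 2 — a virtual object — so d_o2 = −2.710 cm.
Lens 2 is diverging, so f₂ = −26.0 cm.
Lens 2: 1/d_i2 = 1/f₂ − 1/d_o2 = 1/(-26.0) − 1/(-2.710) = 0.3305, so d_i2 = 3.03 cm.
The final image is real, 3.03 cm to the right of lens 2 (overall magnification ≈ -0.16).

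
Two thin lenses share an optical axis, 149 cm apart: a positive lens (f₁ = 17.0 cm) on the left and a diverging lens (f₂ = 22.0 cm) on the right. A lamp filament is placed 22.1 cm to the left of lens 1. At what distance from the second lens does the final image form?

17.0 cm

Lens 1: 1/d_i1 = 1/f₁ − 1/d_o1 = 1/(17.0) − 1/(22.1) = 0.01357, so d_i1 = 73.67 cm.
The intermediate image is 73.67 cm to the right of lens 1, which is 149 − (73.67) = 75.33 cm to the left of lens 2, so d_o2 = +75.33 cm.
Lens 2 is diverging, so f₂ = −22.0 cm.
Lens 2: 1/d_i2 = 1/f₂ − 1/d_o2 = 1/(-22.0) − 1/(75.33) = -0.05873, so d_i2 = -17.0 cm.
The final image is virtual, 17.0 cm to the left of lens 2 (overall magnification ≈ -0.75).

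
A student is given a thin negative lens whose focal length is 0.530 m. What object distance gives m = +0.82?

For a negative lens, f = -0.530 m.
m = −d_i/d_o ⇒ d_i = −m·d_o.
1/f = 1/d_o + 1/d_i = 1/d_o − 1/(m·d_o) = (1 − 1/m)/d_o, so d_o = f(1 − 1/m) = (-0.5300)(1 − 1/(+0.82)) = 0.116 m.

0.116 m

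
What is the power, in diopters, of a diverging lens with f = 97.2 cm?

For a diverging lens, f = −97.2 cm.
f = -97.2 cm = -0.972 m.
P = 1/f = 1/(-0.972 m) = -1.03 D.

P = -1.03 D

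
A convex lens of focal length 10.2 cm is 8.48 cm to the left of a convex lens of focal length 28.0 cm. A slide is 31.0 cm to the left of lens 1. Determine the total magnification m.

m = -0.395

Lens 1: 1/d_i1 = 1/(10.2) − 1/(31.0) = 0.06578, so d_i1 = 15.20 cm; m₁ = −d_i1/d_o1 = -0.4903.
d_o2 = 8.48 − (15.20) = -6.720 cm (virtual object).
Lens 2: 1/d_i2 = 1/(28.0) − 1/(-6.720) = 0.1845, so d_i2 = 5.419 cm; m₂ = −d_i2/d_o2 = +0.8065.
m = m₁·m₂ = (-0.4903)(+0.8065) = -0.395.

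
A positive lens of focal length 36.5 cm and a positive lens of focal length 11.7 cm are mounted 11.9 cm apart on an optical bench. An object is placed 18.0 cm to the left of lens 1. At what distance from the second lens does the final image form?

15.5 cm

Lens 1: 1/d_i1 = 1/f₁ − 1/d_o1 = 1/(36.5) − 1/(18.0) = -0.02816, so d_i1 = -35.51 cm.
The intermediate image is 35.51 cm to the left of lens 1 (virtual), which is 11.9 − (-35.51) = 47.41 cm to the left of lens 2, so d_o2 = +47.41 cm.
Lens 2: 1/d_i2 = 1/f₂ − 1/d_o2 = 1/(11.7) − 1/(47.41) = 0.06438, so d_i2 = 15.5 cm.
The final image is real, 15.5 cm to the right of lens 2 (overall magnification ≈ -0.65).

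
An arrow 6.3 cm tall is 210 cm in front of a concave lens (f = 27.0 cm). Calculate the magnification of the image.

For a concave lens, f = -27.0 cm.
1/d_i = 1/f − 1/d_o = 1/(-27.00) − 1/(210) = -0.04180, so d_i = -23.92 cm.
m = −d_i/d_o = −(-23.92)/(210) = +0.114.
The image is virtual, upright and reduced, on the same side as the object.

m = +0.114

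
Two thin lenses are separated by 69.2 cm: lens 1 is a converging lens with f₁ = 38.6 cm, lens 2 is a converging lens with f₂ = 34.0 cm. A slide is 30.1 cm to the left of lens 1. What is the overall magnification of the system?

Lens 1: 1/d_i1 = 1/(38.6) − 1/(30.1) = -0.007316, so d_i1 = -136.7 cm; m₁ = −d_i1/d_o1 = +4.542.
d_o2 = 69.2 − (-136.7) = 205.9 cm.
Lens 2: 1/d_i2 = 1/(34.0) − 1/(205.9) = 0.02456, so d_i2 = 40.72 cm; m₂ = −d_i2/d_o2 = -0.1978.
m = m₁·m₂ = (+4.542)(-0.1978) = -0.898.

m = -0.898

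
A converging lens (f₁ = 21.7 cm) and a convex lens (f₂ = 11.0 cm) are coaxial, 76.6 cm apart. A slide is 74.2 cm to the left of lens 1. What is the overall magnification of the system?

m = +0.130

Lens 1: 1/d_i1 = 1/(21.7) − 1/(74.2) = 0.03261, so d_i1 = 30.67 cm; m₁ = −d_i1/d_o1 = -0.4133.
d_o2 = 76.6 − (30.67) = 45.93 cm.
Lens 2: 1/d_i2 = 1/(11.0) − 1/(45.93) = 0.06914, so d_i2 = 14.46 cm; m₂ = −d_i2/d_o2 = -0.3149.
m = m₁·m₂ = (-0.4133)(-0.3149) = +0.130.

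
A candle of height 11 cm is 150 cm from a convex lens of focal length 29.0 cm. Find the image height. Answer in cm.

1/d_i = 1/f − 1/d_o = 1/(29.00) − 1/(150) = 0.02782, so d_i = 35.95 cm.
m = −d_i/d_o = -0.2397.
|h_i| = |m|·h_o = 0.2397 × 11 = 2.64 cm. The image is real, inverted and reduced, on the far side of the lens.

2.64 cm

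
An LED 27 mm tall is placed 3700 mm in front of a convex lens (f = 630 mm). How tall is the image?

1/d_i = 1/f − 1/d_o = 1/(630.0) − 1/(3700) = 0.001317, so d_i = 759.3 mm.
m = −d_i/d_o = -0.2052.
|h_i| = |m|·h_o = 0.2052 × 27 = 5.54 mm. The image is real, inverted and reduced, on the far side of the lens.

5.54 mm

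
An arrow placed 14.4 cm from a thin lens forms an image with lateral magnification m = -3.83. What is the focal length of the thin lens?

f = 11.4 cm (converging)

m = −d_i/d_o ⇒ d_i = −m·d_o = −(-3.83)·(14.4) = 55.15 cm.
1/f = 1/d_o + 1/d_i = 1/(14.4) + 1/(55.15) = 0.08758, so f = 11.4 cm.
Since f is positive, the thin lens is converging.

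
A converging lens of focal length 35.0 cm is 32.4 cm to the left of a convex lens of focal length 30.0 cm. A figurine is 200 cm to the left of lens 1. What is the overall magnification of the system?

m = -0.159

Lens 1: 1/d_i1 = 1/(35.0) − 1/(200) = 0.02357, so d_i1 = 42.42 cm; m₁ = −d_i1/d_o1 = -0.2121.
d_o2 = 32.4 − (42.42) = -10.02 cm (virtual object).
Lens 2: 1/d_i2 = 1/(30.0) − 1/(-10.02) = 0.1331, so d_i2 = 7.511 cm; m₂ = −d_i2/d_o2 = +0.7496.
m = m₁·m₂ = (-0.2121)(+0.7496) = -0.159.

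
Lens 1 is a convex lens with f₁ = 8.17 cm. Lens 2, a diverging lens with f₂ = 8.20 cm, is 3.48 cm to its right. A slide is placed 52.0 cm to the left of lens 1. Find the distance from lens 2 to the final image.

Lens 1: 1/d_i1 = 1/f₁ − 1/d_o1 = 1/(8.17) − 1/(52.0) = 0.1032, so d_i1 = 9.693 cm.
The intermediate image is 9.693 cm to the right of lens 1, which lies 6.213 cm to the right of lens 2 — a virtual object — so d_o2 = −6.213 cm.
Lens 2 is diverging, so f₂ = −8.20 cm.
Lens 2: 1/d_i2 = 1/f₂ − 1/d_o2 = 1/(-8.20) − 1/(-6.213) = 0.03900, so d_i2 = 25.6 cm.
The final image is real, 25.6 cm to the right of lens 2 (overall magnification ≈ -0.77).

25.6 cm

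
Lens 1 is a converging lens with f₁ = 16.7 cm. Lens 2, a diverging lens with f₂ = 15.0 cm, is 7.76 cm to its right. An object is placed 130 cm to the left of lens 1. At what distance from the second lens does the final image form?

Lens 1: 1/d_i1 = 1/f₁ − 1/d_o1 = 1/(16.7) − 1/(130) = 0.05219, so d_i1 = 19.16 cm.
The intermediate image is 19.16 cm to the right of lens 1, which lies 11.40 cm to the right of lens 2 — a virtual object — so d_o2 = −11.40 cm.
Lens 2 is diverging, so f₂ = −15.0 cm.
Lens 2: 1/d_i2 = 1/f₂ − 1/d_o2 = 1/(-15.0) − 1/(-11.40) = 0.02105, so d_i2 = 47.5 cm.
The final image is real, 47.5 cm to the right of lens 2 (overall magnification ≈ -0.61).

47.5 cm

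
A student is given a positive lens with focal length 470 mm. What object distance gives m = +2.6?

289 mm

m = −d_i/d_o ⇒ d_i = −m·d_o.
1/f = 1/d_o + 1/d_i = 1/d_o − 1/(m·d_o) = (1 − 1/m)/d_o, so d_o = f(1 − 1/m) = (470.0)(1 − 1/(+2.6)) = 289 mm.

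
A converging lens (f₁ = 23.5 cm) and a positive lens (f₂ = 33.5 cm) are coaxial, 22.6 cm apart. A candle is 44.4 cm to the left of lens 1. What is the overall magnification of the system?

Lens 1: 1/d_i1 = 1/(23.5) − 1/(44.4) = 0.02003, so d_i1 = 49.92 cm; m₁ = −d_i1/d_o1 = -1.124.
d_o2 = 22.6 − (49.92) = -27.32 cm (virtual object).
Lens 2: 1/d_i2 = 1/(33.5) − 1/(-27.32) = 0.06645, so d_i2 = 15.05 cm; m₂ = −d_i2/d_o2 = +0.5508.
m = m₁·m₂ = (-1.124)(+0.5508) = -0.619.

m = -0.619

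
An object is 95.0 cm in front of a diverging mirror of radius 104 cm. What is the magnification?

m = +0.354

f = R/2 = 104/2 = 52.00 cm; for a diverging mirror, f = -52.00 cm.
1/d_i = 1/f − 1/d_o = 1/(-52.00) − 1/(95.0) = -0.02976, so d_i = -33.61 cm.
m = −d_i/d_o = −(-33.61)/(95.0) = +0.354.
The image is virtual, upright and reduced, behind the mirror.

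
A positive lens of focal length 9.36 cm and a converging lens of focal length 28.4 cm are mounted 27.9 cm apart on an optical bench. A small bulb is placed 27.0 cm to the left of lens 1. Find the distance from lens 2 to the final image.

Lens 1: 1/d_i1 = 1/f₁ − 1/d_o1 = 1/(9.36) − 1/(27.0) = 0.06980, so d_i1 = 14.33 cm.
The intermediate image is 14.33 cm to the right of lens 1, which is 27.9 − (14.33) = 13.57 cm to the left of lens 2, so d_o2 = +13.57 cm.
Lens 2: 1/d_i2 = 1/f₂ − 1/d_o2 = 1/(28.4) − 1/(13.57) = -0.03848, so d_i2 = -26.0 cm.
The final image is virtual, 26.0 cm to the left of lens 2 (overall magnification ≈ -1.0).

26.0 cm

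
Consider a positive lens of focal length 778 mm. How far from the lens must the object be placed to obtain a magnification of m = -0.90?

1640 mm

m = −d_i/d_o ⇒ d_i = −m·d_o.
1/f = 1/d_o + 1/d_i = 1/d_o − 1/(m·d_o) = (1 − 1/m)/d_o, so d_o = f(1 − 1/m) = (778.0)(1 − 1/(-0.90)) = 1640 mm.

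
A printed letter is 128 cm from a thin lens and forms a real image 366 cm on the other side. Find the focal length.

f = 94.8 cm (converging)

Real image ⇒ d_i = +366 cm.
1/f = 1/d_o + 1/d_i = 1/(128) + 1/(366) = 0.01054, so f = 94.8 cm.
Since f is positive, the thin lens is converging.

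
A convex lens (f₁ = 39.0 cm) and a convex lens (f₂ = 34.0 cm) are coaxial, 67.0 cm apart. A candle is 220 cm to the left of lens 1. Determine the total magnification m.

m = -0.509

Lens 1: 1/d_i1 = 1/(39.0) − 1/(220) = 0.02110, so d_i1 = 47.40 cm; m₁ = −d_i1/d_o1 = -0.2155.
d_o2 = 67.0 − (47.40) = 19.60 cm.
Lens 2: 1/d_i2 = 1/(34.0) − 1/(19.60) = -0.02161, so d_i2 = -46.28 cm; m₂ = −d_i2/d_o2 = +2.361.
m = m₁·m₂ = (-0.2155)(+2.361) = -0.509.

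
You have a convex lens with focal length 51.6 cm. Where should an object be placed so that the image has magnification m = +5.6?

42.4 cm

m = −d_i/d_o ⇒ d_i = −m·d_o.
1/f = 1/d_o + 1/d_i = 1/d_o − 1/(m·d_o) = (1 − 1/m)/d_o, so d_o = f(1 − 1/m) = (51.60)(1 − 1/(+5.6)) = 42.4 cm.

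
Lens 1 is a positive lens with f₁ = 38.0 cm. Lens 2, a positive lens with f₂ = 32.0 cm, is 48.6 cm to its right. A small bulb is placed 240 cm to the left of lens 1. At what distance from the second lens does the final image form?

Lens 1: 1/d_i1 = 1/f₁ − 1/d_o1 = 1/(38.0) − 1/(240) = 0.02215, so d_i1 = 45.15 cm.
The intermediate image is 45.15 cm to the right of lens 1, which is 48.6 − (45.15) = 3.450 cm to the left of lens 2, so d_o2 = +3.450 cm.
Lens 2: 1/d_i2 = 1/f₂ − 1/d_o2 = 1/(32.0) − 1/(3.450) = -0.2586, so d_i2 = -3.87 cm.
The final image is virtual, 3.87 cm to the left of lens 2 (overall magnification ≈ -0.21).

3.87 cm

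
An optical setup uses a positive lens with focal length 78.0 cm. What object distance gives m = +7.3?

67.3 cm

m = −d_i/d_o ⇒ d_i = −m·d_o.
1/f = 1/d_o + 1/d_i = 1/d_o − 1/(m·d_o) = (1 − 1/m)/d_o, so d_o = f(1 − 1/m) = (78.00)(1 − 1/(+7.3)) = 67.3 cm.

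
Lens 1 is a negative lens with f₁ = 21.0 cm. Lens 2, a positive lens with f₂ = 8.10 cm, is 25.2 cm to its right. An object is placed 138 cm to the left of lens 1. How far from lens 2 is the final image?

9.96 cm

Lens 1 is diverging, so f₁ = −21.0 cm.
Lens 1: 1/d_i1 = 1/f₁ − 1/d_o1 = 1/(-21.0) − 1/(138) = -0.05487, so d_i1 = -18.23 cm.
The intermediate image is 18.23 cm to the left of lens 1 (virtual), which is 25.2 − (-18.23) = 43.43 cm to the left of lens 2, so d_o2 = +43.43 cm.
Lens 2: 1/d_i2 = 1/f₂ − 1/d_o2 = 1/(8.10) − 1/(43.43) = 0.1004, so d_i2 = 9.96 cm.
The final image is real, 9.96 cm to the right of lens 2 (overall magnification ≈ -0.030).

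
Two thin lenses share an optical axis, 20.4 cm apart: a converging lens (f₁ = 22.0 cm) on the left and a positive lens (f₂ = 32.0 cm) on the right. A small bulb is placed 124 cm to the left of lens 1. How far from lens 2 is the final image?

5.30 cm

Lens 1: 1/d_i1 = 1/f₁ − 1/d_o1 = 1/(22.0) − 1/(124) = 0.03739, so d_i1 = 26.75 cm.
The intermediate image is 26.75 cm to the right of lens 1, which lies 6.350 cm to the right of lens 2 — a virtual object — so d_o2 = −6.350 cm.
Lens 2: 1/d_i2 = 1/f₂ − 1/d_o2 = 1/(32.0) − 1/(-6.350) = 0.1887, so d_i2 = 5.30 cm.
The final image is real, 5.30 cm to the right of lens 2 (overall magnification ≈ -0.18).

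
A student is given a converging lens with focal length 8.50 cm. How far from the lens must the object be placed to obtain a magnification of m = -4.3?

m = −d_i/d_o ⇒ d_i = −m·d_o.
1/f = 1/d_o + 1/d_i = 1/d_o − 1/(m·d_o) = (1 − 1/m)/d_o, so d_o = f(1 − 1/m) = (8.500)(1 − 1/(-4.3)) = 10.5 cm.

10.5 cm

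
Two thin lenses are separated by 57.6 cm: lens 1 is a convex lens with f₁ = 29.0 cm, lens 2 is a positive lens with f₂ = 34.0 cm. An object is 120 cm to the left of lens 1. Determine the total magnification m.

m = -0.740

Lens 1: 1/d_i1 = 1/(29.0) − 1/(120) = 0.02615, so d_i1 = 38.24 cm; m₁ = −d_i1/d_o1 = -0.3187.
d_o2 = 57.6 − (38.24) = 19.36 cm.
Lens 2: 1/d_i2 = 1/(34.0) − 1/(19.36) = -0.02224, so d_i2 = -44.96 cm; m₂ = −d_i2/d_o2 = +2.322.
m = m₁·m₂ = (-0.3187)(+2.322) = -0.740.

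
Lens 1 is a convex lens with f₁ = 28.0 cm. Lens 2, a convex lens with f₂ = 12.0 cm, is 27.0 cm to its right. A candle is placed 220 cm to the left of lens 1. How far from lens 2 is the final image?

3.57 cm

Lens 1: 1/d_i1 = 1/f₁ − 1/d_o1 = 1/(28.0) − 1/(220) = 0.03117, so d_i1 = 32.08 cm.
The intermediate image is 32.08 cm to the right of lens 1, which lies 5.080 cm to the right of lens 2 — a virtual object — so d_o2 = −5.080 cm.
Lens 2: 1/d_i2 = 1/f₂ − 1/d_o2 = 1/(12.0) − 1/(-5.080) = 0.2802, so d_i2 = 3.57 cm.
The final image is real, 3.57 cm to the right of lens 2 (overall magnification ≈ -0.10).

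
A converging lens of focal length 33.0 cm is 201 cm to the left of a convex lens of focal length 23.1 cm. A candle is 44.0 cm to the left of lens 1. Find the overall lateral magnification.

m = +1.51

Lens 1: 1/d_i1 = 1/(33.0) − 1/(44.0) = 0.007576, so d_i1 = 132.0 cm; m₁ = −d_i1/d_o1 = -3.000.
d_o2 = 201 − (132.0) = 69.00 cm.
Lens 2: 1/d_i2 = 1/(23.1) − 1/(69.00) = 0.02880, so d_i2 = 34.73 cm; m₂ = −d_i2/d_o2 = -0.5033.
m = m₁·m₂ = (-3.000)(-0.5033) = +1.51.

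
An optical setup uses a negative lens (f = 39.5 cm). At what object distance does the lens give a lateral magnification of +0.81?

9.27 cm

For a negative lens, f = -39.5 cm.
m = −d_i/d_o ⇒ d_i = −m·d_o.
1/f = 1/d_o + 1/d_i = 1/d_o − 1/(m·d_o) = (1 − 1/m)/d_o, so d_o = f(1 − 1/m) = (-39.50)(1 − 1/(+0.81)) = 9.27 cm.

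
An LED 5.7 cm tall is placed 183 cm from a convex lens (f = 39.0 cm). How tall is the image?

1.54 cm

1/d_i = 1/f − 1/d_o = 1/(39.00) − 1/(183) = 0.02018, so d_i = 49.56 cm.
m = −d_i/d_o = -0.2708.
|h_i| = |m|·h_o = 0.2708 × 5.7 = 1.54 cm. The image is real, inverted and reduced, on the far side of the lens.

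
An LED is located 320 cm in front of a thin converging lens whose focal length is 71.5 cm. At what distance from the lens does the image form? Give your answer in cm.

Thin-lens equation: 1/q = 1/f − 1/p = 1/(71.50) − 1/(320) = 0.01399 − 0.003125 = 0.01086, so q = 92.1 cm.
The image is real, inverted and reduced, on the far side of the lens.

92.1 cm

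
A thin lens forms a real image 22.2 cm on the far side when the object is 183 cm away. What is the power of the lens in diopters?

d_i = +22.2 cm.
1/f = 1/d_o + 1/d_i = 1/(183) + 1/(22.2) = 0.05051 cm⁻¹.
f = 19.80 cm = 0.1980 m, so P = 1/f = +5.05 D.

P = +5.05 D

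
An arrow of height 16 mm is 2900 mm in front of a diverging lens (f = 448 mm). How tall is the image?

2.14 mm

For a diverging lens, f = -448 mm.
1/d_i = 1/f − 1/d_o = 1/(-448.0) − 1/(2900) = -0.002577, so d_i = -388.1 mm.
m = −d_i/d_o = +0.1338.
|h_i| = |m|·h_o = 0.1338 × 16 = 2.14 mm. The image is virtual, upright and reduced, on the same side as the object.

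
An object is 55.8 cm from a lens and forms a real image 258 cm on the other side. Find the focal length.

Real image ⇒ d_i = +258 cm.
1/f = 1/d_o + 1/d_i = 1/(55.8) + 1/(258) = 0.02180, so f = 45.9 cm.
Since f is positive, the lens is converging.

f = 45.9 cm (converging)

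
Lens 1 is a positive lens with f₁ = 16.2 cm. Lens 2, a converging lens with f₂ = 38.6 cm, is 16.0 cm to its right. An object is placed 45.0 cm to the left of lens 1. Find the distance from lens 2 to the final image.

7.50 cm

Lens 1: 1/d_i1 = 1/f₁ − 1/d_o1 = 1/(16.2) − 1/(45.0) = 0.03951, so d_i1 = 25.31 cm.
The intermediate image is 25.31 cm to the right of lens 1, which lies 9.310 cm to the right of lens 2 — a virtual object — so d_o2 = −9.310 cm.
Lens 2: 1/d_i2 = 1/f₂ − 1/d_o2 = 1/(38.6) − 1/(-9.310) = 0.1333, so d_i2 = 7.50 cm.
The final image is real, 7.50 cm to the right of lens 2 (overall magnification ≈ -0.45).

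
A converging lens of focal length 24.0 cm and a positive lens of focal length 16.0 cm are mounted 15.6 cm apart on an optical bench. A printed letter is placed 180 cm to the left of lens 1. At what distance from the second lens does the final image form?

Lens 1: 1/d_i1 = 1/f₁ − 1/d_o1 = 1/(24.0) − 1/(180) = 0.03611, so d_i1 = 27.69 cm.
The intermediate image is 27.69 cm to the right of lens 1, which lies 12.09 cm to the right of lens 2 — a virtual object — so d_o2 = −12.09 cm.
Lens 2: 1/d_i2 = 1/f₂ − 1/d_o2 = 1/(16.0) − 1/(-12.09) = 0.1452, so d_i2 = 6.89 cm.
The final image is real, 6.89 cm to the right of lens 2 (overall magnification ≈ -0.088).

6.89 cm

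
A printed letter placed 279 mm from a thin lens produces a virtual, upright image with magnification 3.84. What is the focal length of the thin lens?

f = 377 mm (converging)

m = −d_i/d_o ⇒ d_i = −m·d_o = −(+3.84)·(279) = -1071 mm.
1/f = 1/d_o + 1/d_i = 1/(279) + 1/(-1071) = 0.002651, so f = 377 mm.
Since f is positive, the thin lens is converging.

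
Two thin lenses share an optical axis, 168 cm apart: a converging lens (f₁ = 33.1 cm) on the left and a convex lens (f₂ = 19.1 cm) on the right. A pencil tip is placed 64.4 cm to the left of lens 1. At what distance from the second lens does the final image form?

23.6 cm

Lens 1: 1/d_i1 = 1/f₁ − 1/d_o1 = 1/(33.1) − 1/(64.4) = 0.01468, so d_i1 = 68.10 cm.
The intermediate image is 68.10 cm to the right of lens 1, which is 168 − (68.10) = 99.90 cm to the left of lens 2, so d_o2 = +99.90 cm.
Lens 2: 1/d_i2 = 1/f₂ − 1/d_o2 = 1/(19.1) − 1/(99.90) = 0.04235, so d_i2 = 23.6 cm.
The final image is real, 23.6 cm to the right of lens 2 (overall magnification ≈ 0.25).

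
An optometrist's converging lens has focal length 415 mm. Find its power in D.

f = 41.5 cm = 0.415 m.
P = 1/f = 1/(0.415 m) = +2.41 D.

P = +2.41 D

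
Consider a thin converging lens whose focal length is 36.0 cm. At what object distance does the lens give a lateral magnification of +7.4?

m = −d_i/d_o ⇒ d_i = −m·d_o.
1/f = 1/d_o + 1/d_i = 1/d_o − 1/(m·d_o) = (1 − 1/m)/d_o, so d_o = f(1 − 1/m) = (36.00)(1 − 1/(+7.4)) = 31.1 cm.

31.1 cm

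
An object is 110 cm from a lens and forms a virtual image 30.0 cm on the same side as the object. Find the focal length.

Virtual image ⇒ d_i = −30.0 cm.
1/f = 1/d_o + 1/d_i = 1/(110) + 1/(-30.0) = -0.02424, so f = -41.2 cm.
Since f is negative, the lens is diverging.

f = -41.2 cm (diverging)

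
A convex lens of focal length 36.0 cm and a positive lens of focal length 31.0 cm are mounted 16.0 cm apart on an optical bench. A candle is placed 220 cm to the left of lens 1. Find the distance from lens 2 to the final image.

14.4 cm

Lens 1: 1/d_i1 = 1/f₁ − 1/d_o1 = 1/(36.0) − 1/(220) = 0.02323, so d_i1 = 43.04 cm.
The intermediate image is 43.04 cm to the right of lens 1, which lies 27.04 cm to the right of lens 2 — a virtual object — so d_o2 = −27.04 cm.
Lens 2: 1/d_i2 = 1/f₂ − 1/d_o2 = 1/(31.0) − 1/(-27.04) = 0.06924, so d_i2 = 14.4 cm.
The final image is real, 14.4 cm to the right of lens 2 (overall magnification ≈ -0.10).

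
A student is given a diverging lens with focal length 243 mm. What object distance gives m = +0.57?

For a diverging lens, f = -243 mm.
m = −d_i/d_o ⇒ d_i = −m·d_o.
1/f = 1/d_o + 1/d_i = 1/d_o − 1/(m·d_o) = (1 − 1/m)/d_o, so d_o = f(1 − 1/m) = (-243.0)(1 − 1/(+0.57)) = 183 mm.

183 mm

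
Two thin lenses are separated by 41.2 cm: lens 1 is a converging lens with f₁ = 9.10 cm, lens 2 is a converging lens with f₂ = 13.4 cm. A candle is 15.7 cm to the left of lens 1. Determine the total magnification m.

Lens 1: 1/d_i1 = 1/(9.10) − 1/(15.7) = 0.04620, so d_i1 = 21.65 cm; m₁ = −d_i1/d_o1 = -1.379.
d_o2 = 41.2 − (21.65) = 19.55 cm.
Lens 2: 1/d_i2 = 1/(13.4) − 1/(19.55) = 0.02348, so d_i2 = 42.60 cm; m₂ = −d_i2/d_o2 = -2.179.
m = m₁·m₂ = (-1.379)(-2.179) = +3.00.

m = +3.00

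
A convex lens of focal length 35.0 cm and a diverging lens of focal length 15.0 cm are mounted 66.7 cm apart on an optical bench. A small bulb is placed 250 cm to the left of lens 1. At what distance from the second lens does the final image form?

9.51 cm

Lens 1: 1/d_i1 = 1/f₁ − 1/d_o1 = 1/(35.0) − 1/(250) = 0.02457, so d_i1 = 40.70 cm.
The intermediate image is 40.70 cm to the right of lens 1, which is 66.7 − (40.70) = 26.00 cm to the left of lens 2, so d_o2 = +26.00 cm.
Lens 2 is diverging, so f₂ = −15.0 cm.
Lens 2: 1/d_i2 = 1/f₂ − 1/d_o2 = 1/(-15.0) − 1/(26.00) = -0.1051, so d_i2 = -9.51 cm.
The final image is virtual, 9.51 cm to the left of lens 2 (overall magnification ≈ -0.060).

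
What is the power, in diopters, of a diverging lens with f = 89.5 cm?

For a diverging lens, f = −89.5 cm.
f = -89.5 cm = -0.895 m.
P = 1/f = 1/(-0.895 m) = -1.12 D.

P = -1.12 D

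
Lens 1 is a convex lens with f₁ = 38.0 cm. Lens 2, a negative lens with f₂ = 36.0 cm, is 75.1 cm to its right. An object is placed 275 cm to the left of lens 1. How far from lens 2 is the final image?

16.7 cm

Lens 1: 1/d_i1 = 1/f₁ − 1/d_o1 = 1/(38.0) − 1/(275) = 0.02268, so d_i1 = 44.09 cm.
The intermediate image is 44.09 cm to the right of lens 1, which is 75.1 − (44.09) = 31.01 cm to the left of lens 2, so d_o2 = +31.01 cm.
Lens 2 is diverging, so f₂ = −36.0 cm.
Lens 2: 1/d_i2 = 1/f₂ − 1/d_o2 = 1/(-36.0) − 1/(31.01) = -0.06003, so d_i2 = -16.7 cm.
The final image is virtual, 16.7 cm to the left of lens 2 (overall magnification ≈ -0.086).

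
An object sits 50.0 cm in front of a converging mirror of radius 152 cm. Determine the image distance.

146 cm

f = R/2 = 152/2 = 76.00 cm.
Mirror equation: 1/d_i = 1/f − 1/d_o = 1/(76.00) − 1/(50.0) = 0.01316 − 0.02000 = -0.006842, so d_i = -146 cm.
The image is virtual, upright and enlarged, behind the mirror.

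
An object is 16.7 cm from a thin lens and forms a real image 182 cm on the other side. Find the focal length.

f = 15.3 cm (converging)

Real image ⇒ d_i = +182 cm.
1/f = 1/d_o + 1/d_i = 1/(16.7) + 1/(182) = 0.06537, so f = 15.3 cm.
Since f is positive, the thin lens is converging.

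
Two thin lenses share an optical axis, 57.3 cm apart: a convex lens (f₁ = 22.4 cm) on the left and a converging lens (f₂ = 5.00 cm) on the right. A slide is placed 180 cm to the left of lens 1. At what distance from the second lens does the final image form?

5.94 cm

Lens 1: 1/d_i1 = 1/f₁ − 1/d_o1 = 1/(22.4) − 1/(180) = 0.03909, so d_i1 = 25.58 cm.
The intermediate image is 25.58 cm to the right of lens 1, which is 57.3 − (25.58) = 31.72 cm to the left of lens 2, so d_o2 = +31.72 cm.
Lens 2: 1/d_i2 = 1/f₂ − 1/d_o2 = 1/(5.00) − 1/(31.72) = 0.1685, so d_i2 = 5.94 cm.
The final image is real, 5.94 cm to the right of lens 2 (overall magnification ≈ 0.027).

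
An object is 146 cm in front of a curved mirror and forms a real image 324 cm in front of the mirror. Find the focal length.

f = 101 cm (concave)

Real image ⇒ d_i = +324 cm.
1/f = 1/d_o + 1/d_i = 1/(146) + 1/(324) = 0.009936, so f = 101 cm.
Since f is positive, the curved mirror is concave.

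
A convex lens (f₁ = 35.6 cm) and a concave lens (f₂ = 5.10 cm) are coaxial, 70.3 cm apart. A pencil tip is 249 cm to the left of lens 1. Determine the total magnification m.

Lens 1: 1/d_i1 = 1/(35.6) − 1/(249) = 0.02407, so d_i1 = 41.54 cm; m₁ = −d_i1/d_o1 = -0.1668.
d_o2 = 70.3 − (41.54) = 28.76 cm.
f₂ = −5.10 cm (diverging).
Lens 2: 1/d_i2 = 1/(-5.10) − 1/(28.76) = -0.2308, so d_i2 = -4.332 cm; m₂ = −d_i2/d_o2 = +0.1506.
m = m₁·m₂ = (-0.1668)(+0.1506) = -0.0251.

m = -0.0251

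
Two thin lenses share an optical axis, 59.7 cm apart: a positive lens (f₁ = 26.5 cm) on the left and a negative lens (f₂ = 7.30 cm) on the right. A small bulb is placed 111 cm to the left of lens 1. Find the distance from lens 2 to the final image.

5.64 cm

Lens 1: 1/d_i1 = 1/f₁ − 1/d_o1 = 1/(26.5) − 1/(111) = 0.02873, so d_i1 = 34.81 cm.
The intermediate image is 34.81 cm to the right of lens 1, which is 59.7 − (34.81) = 24.89 cm to the left of lens 2, so d_o2 = +24.89 cm.
Lens 2 is diverging, so f₂ = −7.30 cm.
Lens 2: 1/d_i2 = 1/f₂ − 1/d_o2 = 1/(-7.30) − 1/(24.89) = -0.1772, so d_i2 = -5.64 cm.
The final image is virtual, 5.64 cm to the left of lens 2 (overall magnification ≈ -0.071).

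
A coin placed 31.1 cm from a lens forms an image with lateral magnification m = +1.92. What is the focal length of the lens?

m = −d_i/d_o ⇒ d_i = −m·d_o = −(+1.92)·(31.1) = -59.71 cm.
1/f = 1/d_o + 1/d_i = 1/(31.1) + 1/(-59.71) = 0.01541, so f = 64.9 cm.
Since f is positive, the lens is converging.

f = 64.9 cm (converging)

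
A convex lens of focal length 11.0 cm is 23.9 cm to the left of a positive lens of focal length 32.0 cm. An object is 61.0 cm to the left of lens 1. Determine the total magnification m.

m = -0.327

Lens 1: 1/d_i1 = 1/(11.0) − 1/(61.0) = 0.07452, so d_i1 = 13.42 cm; m₁ = −d_i1/d_o1 = -0.2200.
d_o2 = 23.9 − (13.42) = 10.48 cm.
Lens 2: 1/d_i2 = 1/(32.0) − 1/(10.48) = -0.06417, so d_i2 = -15.58 cm; m₂ = −d_i2/d_o2 = +1.487.
m = m₁·m₂ = (-0.2200)(+1.487) = -0.327.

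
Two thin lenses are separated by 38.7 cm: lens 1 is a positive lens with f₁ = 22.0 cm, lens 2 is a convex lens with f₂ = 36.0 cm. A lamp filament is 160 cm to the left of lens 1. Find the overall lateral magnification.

m = -0.252

Lens 1: 1/d_i1 = 1/(22.0) − 1/(160) = 0.03920, so d_i1 = 25.51 cm; m₁ = −d_i1/d_o1 = -0.1594.
d_o2 = 38.7 − (25.51) = 13.19 cm.
Lens 2: 1/d_i2 = 1/(36.0) − 1/(13.19) = -0.04804, so d_i2 = -20.82 cm; m₂ = −d_i2/d_o2 = +1.578.
m = m₁·m₂ = (-0.1594)(+1.578) = -0.252.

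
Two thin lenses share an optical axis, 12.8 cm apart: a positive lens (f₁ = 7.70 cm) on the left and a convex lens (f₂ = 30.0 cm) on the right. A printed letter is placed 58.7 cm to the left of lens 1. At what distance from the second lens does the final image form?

4.53 cm

Lens 1: 1/d_i1 = 1/f₁ − 1/d_o1 = 1/(7.70) − 1/(58.7) = 0.1128, so d_i1 = 8.863 cm.
The intermediate image is 8.863 cm to the right of lens 1, which is 12.8 − (8.863) = 3.937 cm to the left of lens 2, so d_o2 = +3.937 cm.
Lens 2: 1/d_i2 = 1/f₂ − 1/d_o2 = 1/(30.0) − 1/(3.937) = -0.2207, so d_i2 = -4.53 cm.
The final image is virtual, 4.53 cm to the left of lens 2 (overall magnification ≈ -0.17).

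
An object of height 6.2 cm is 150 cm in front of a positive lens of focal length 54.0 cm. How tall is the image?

1/d_i = 1/f − 1/d_o = 1/(54.00) − 1/(150) = 0.01185, so d_i = 84.38 cm.
m = −d_i/d_o = -0.5625.
|h_i| = |m|·h_o = 0.5625 × 6.2 = 3.49 cm. The image is real, inverted and reduced, on the far side of the lens.

3.49 cm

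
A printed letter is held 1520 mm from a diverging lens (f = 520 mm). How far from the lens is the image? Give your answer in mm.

387 mm

For a diverging lens, f = -520 mm.
Lens equation: 1/q = 1/f − 1/p = 1/(-520.0) − 1/(1520) = -0.001923 − 0.0006579 = -0.002581, so q = -387 mm.
The image is virtual, upright and reduced, on the same side as the object.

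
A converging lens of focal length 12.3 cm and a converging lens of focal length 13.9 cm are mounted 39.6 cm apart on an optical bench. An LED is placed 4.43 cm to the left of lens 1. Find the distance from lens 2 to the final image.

19.8 cm

Lens 1: 1/d_i1 = 1/f₁ − 1/d_o1 = 1/(12.3) − 1/(4.43) = -0.1444, so d_i1 = -6.924 cm.
The intermediate image is 6.924 cm to the left of lens 1 (virtual), which is 39.6 − (-6.924) = 46.52 cm to the left of lens 2, so d_o2 = +46.52 cm.
Lens 2: 1/d_i2 = 1/f₂ − 1/d_o2 = 1/(13.9) − 1/(46.52) = 0.05045, so d_i2 = 19.8 cm.
The final image is real, 19.8 cm to the right of lens 2 (overall magnification ≈ -0.67).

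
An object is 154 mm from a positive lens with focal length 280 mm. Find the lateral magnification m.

1/d_i = 1/f − 1/d_o = 1/(280.0) − 1/(154) = -0.002922, so d_i = -342.2 mm.
m = −d_i/d_o = −(-342.2)/(154) = +2.22.
The image is virtual, upright and enlarged, on the same side as the object.

m = +2.22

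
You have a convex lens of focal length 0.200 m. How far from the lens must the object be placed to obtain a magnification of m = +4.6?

0.157 m

m = −d_i/d_o ⇒ d_i = −m·d_o.
1/f = 1/d_o + 1/d_i = 1/d_o − 1/(m·d_o) = (1 − 1/m)/d_o, so d_o = f(1 − 1/m) = (0.2000)(1 − 1/(+4.6)) = 0.157 m.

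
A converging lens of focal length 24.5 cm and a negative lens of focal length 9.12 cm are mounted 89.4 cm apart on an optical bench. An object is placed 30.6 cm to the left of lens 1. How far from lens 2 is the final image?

Lens 1: 1/d_i1 = 1/f₁ − 1/d_o1 = 1/(24.5) − 1/(30.6) = 0.008137, so d_i1 = 122.9 cm.
The intermediate image is 122.9 cm to the right of lens 1, which lies 33.50 cm to the right of lens 2 — a virtual object — so d_o2 = −33.50 cm.
Lens 2 is diverging, so f₂ = −9.12 cm.
Lens 2: 1/d_i2 = 1/f₂ − 1/d_o2 = 1/(-9.12) − 1/(-33.50) = -0.07980, so d_i2 = -12.5 cm.
The final image is virtual, 12.5 cm to the left of lens 2 (overall magnification ≈ 1.5).

12.5 cm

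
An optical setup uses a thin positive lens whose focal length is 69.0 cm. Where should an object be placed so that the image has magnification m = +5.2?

55.7 cm

m = −d_i/d_o ⇒ d_i = −m·d_o.
1/f = 1/d_o + 1/d_i = 1/d_o − 1/(m·d_o) = (1 − 1/m)/d_o, so d_o = f(1 − 1/m) = (69.00)(1 − 1/(+5.2)) = 55.7 cm.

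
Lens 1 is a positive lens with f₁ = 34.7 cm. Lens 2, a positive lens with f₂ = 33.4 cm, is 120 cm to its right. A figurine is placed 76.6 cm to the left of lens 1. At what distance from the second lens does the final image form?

Lens 1: 1/d_i1 = 1/f₁ − 1/d_o1 = 1/(34.7) − 1/(76.6) = 0.01576, so d_i1 = 63.44 cm.
The intermediate image is 63.44 cm to the right of lens 1, which is 120 − (63.44) = 56.56 cm to the left of lens 2, so d_o2 = +56.56 cm.
Lens 2: 1/d_i2 = 1/f₂ − 1/d_o2 = 1/(33.4) − 1/(56.56) = 0.01226, so d_i2 = 81.6 cm.
The final image is real, 81.6 cm to the right of lens 2 (overall magnification ≈ 1.2).

81.6 cm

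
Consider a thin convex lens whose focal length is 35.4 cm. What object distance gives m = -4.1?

44.0 cm

m = −d_i/d_o ⇒ d_i = −m·d_o.
1/f = 1/d_o + 1/d_i = 1/d_o − 1/(m·d_o) = (1 − 1/m)/d_o, so d_o = f(1 − 1/m) = (35.40)(1 − 1/(-4.1)) = 44.0 cm.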